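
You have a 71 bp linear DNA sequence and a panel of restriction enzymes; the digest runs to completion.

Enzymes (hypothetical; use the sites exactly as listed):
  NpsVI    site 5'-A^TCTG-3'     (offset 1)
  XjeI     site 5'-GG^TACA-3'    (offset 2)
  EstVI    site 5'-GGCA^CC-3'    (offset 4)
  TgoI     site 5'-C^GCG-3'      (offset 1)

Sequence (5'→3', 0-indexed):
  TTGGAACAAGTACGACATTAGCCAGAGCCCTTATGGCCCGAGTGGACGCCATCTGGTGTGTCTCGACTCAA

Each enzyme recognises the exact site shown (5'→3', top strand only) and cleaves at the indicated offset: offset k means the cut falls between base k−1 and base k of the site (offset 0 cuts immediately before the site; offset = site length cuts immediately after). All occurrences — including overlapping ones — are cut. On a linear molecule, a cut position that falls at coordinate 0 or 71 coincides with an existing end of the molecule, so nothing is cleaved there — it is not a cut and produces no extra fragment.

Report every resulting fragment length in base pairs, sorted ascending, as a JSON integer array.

[20,51]

Site scan:
  NpsVI (ATCTG, off=1): starts [50] → cuts [51]
  XjeI (GGTACA, off=2): no sites
  EstVI (GGCACC, off=4): no sites
  TgoI (CGCG, off=1): no sites

Pooled cuts: [51]

Fragment lengths:
  [0,51): 51 bp
  [51,71): 20 bp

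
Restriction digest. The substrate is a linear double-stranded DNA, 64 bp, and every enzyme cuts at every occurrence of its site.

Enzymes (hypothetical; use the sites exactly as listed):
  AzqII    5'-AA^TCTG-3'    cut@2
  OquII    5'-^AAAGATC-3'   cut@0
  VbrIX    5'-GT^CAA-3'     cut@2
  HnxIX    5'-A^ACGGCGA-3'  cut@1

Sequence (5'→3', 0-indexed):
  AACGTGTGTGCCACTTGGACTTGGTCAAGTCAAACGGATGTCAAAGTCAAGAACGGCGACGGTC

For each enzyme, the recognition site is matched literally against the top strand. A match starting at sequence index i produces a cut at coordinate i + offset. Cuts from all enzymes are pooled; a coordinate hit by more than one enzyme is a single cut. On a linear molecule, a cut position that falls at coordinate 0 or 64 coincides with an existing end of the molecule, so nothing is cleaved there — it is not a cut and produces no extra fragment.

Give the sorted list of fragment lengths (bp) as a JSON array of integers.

Scan for sites:
  AzqII (AATCTG, off=2): no sites
  OquII (AAAGATC, off=0): no sites
  VbrIX GTCAA/2: at [23, 28, 39, 45] ⇒ [25, 30, 41, 47]
  HnxIX AACGGCGA/1: at [51] ⇒ [52]

Pooled cuts: [25, 30, 41, 47, 52]

Fragments:
  [0,25): 25 bp
  [25,30): 5 bp
  [30,41): 11 bp
  [41,47): 6 bp
  [47,52): 5 bp
  [52,64): 12 bp

[5,5,6,11,12,25]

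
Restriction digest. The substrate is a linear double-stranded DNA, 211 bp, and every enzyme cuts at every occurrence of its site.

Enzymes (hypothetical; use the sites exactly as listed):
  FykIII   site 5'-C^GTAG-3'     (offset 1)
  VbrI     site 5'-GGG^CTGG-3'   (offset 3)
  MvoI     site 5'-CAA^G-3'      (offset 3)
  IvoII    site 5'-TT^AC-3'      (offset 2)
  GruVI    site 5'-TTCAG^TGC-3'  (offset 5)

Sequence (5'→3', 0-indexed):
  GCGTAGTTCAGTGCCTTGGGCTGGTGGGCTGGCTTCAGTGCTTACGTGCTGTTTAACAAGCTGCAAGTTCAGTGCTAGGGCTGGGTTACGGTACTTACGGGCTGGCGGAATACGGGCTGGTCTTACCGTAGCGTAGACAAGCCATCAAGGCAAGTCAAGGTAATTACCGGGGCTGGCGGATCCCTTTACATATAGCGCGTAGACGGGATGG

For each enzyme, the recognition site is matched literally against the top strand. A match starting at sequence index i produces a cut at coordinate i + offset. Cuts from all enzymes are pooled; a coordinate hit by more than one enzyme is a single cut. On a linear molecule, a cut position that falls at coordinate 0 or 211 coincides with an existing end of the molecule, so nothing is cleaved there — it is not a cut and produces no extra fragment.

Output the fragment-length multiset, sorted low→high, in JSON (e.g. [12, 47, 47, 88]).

Per-enzyme occurrences:
  FykIII (CGTAG, off=1): starts [1, 126, 131, 197] → cuts [2, 127, 132, 198]
  VbrI (GGGCTGG, off=3): starts [17, 25, 77, 98, 113, 169] → cuts [20, 28, 80, 101, 116, 172]
  MvoI (CAAG, off=3): starts [56, 63, 137, 145, 150, 155] → cuts [59, 66, 140, 148, 153, 158]
  IvoII (TTAC, off=2): starts [41, 85, 94, 122, 163, 185] → cuts [43, 87, 96, 124, 165, 187]
  GruVI (TTCAGTGC, off=5): starts [6, 33, 67] → cuts [11, 38, 72]

Pooled cuts: [2, 11, 20, 28, 38, 43, 59, 66, 72, 80, 87, 96, 101, 116, 124, 127, 132, 140, 148, 153, 158, 165, 172, 187, 198]

Fragment lengths:
  [0,2): 2 bp
  [2,11): 9 bp
  [11,20): 9 bp
  [20,28): 8 bp
  [28,38): 10 bp
  [38,43): 5 bp
  [43,59): 16 bp
  [59,66): 7 bp
  [66,72): 6 bp
  [72,80): 8 bp
  [80,87): 7 bp
  [87,96): 9 bp
  [96,101): 5 bp
  [101,116): 15 bp
  [116,124): 8 bp
  [124,127): 3 bp
  [127,132): 5 bp
  [132,140): 8 bp
  [140,148): 8 bp
  [148,153): 5 bp
  [153,158): 5 bp
  [158,165): 7 bp
  [165,172): 7 bp
  [172,187): 15 bp
  [187,198): 11 bp
  [198,211): 13 bp

[2,3,5,5,5,5,5,6,7,7,7,7,8,8,8,8,8,9,9,9,10,11,13,15,15,16]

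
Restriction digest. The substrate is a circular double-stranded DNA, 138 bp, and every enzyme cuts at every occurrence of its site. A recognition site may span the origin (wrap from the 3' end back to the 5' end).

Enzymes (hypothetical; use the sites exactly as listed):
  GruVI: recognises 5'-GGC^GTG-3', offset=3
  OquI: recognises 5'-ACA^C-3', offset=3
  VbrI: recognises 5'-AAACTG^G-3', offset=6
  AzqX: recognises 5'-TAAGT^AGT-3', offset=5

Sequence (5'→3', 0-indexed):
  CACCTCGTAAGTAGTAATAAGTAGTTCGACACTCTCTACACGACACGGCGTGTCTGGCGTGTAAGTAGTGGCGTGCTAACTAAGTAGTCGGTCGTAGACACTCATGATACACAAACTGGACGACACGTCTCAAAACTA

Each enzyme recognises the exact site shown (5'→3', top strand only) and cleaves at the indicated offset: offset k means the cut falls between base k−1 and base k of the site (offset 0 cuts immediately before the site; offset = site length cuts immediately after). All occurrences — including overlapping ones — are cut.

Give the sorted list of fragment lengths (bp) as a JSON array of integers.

[4,5,6,7,7,8,9,9,9,10,10,11,13,15,15]

Site scan:
  GruVI GGCGTG/3: at [46, 55, 69] ⇒ [49, 58, 72]
  OquI ACAC/3: at [28, 37, 42, 97, 108, 122, 137] ⇒ [2, 31, 40, 45, 100, 111, 125]
  VbrI AAACTGG/6: at [112] ⇒ [118]
  AzqX TAAGTAGT/5: at [7, 17, 61, 80] ⇒ [12, 22, 66, 85]

All cut coordinates (distinct, sorted): [2, 12, 22, 31, 40, 45, 49, 58, 66, 72, 85, 100, 111, 118, 125]

Fragment lengths:
  2→12: 10 bp
  12→22: 10 bp
  22→31: 9 bp
  31→40: 9 bp
  40→45: 5 bp
  45→49: 4 bp
  49→58: 9 bp
  58→66: 8 bp
  66→72: 6 bp
  72→85: 13 bp
  85→100: 15 bp
  100→111: 11 bp
  111→118: 7 bp
  118→125: 7 bp
  125→2 (wrap): 138-125+2 = 15 bp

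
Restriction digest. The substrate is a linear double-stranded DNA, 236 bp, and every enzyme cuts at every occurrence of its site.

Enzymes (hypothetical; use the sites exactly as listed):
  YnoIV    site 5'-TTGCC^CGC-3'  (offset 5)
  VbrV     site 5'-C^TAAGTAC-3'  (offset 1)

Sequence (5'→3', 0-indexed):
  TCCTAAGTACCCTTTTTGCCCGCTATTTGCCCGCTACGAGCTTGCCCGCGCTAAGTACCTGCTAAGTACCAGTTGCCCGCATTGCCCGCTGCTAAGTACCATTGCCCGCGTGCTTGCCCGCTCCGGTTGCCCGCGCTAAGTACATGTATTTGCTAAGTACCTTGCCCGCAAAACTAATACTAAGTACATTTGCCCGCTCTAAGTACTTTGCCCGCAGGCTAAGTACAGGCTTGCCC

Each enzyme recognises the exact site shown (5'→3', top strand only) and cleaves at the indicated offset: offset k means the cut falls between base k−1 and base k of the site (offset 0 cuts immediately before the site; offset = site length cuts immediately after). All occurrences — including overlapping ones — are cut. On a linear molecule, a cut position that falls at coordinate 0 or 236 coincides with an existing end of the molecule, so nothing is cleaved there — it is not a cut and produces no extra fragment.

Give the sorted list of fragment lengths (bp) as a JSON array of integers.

Scan for sites:
  YnoIV TTGCCCGC/5: at [15, 26, 41, 72, 81, 101, 113, 126, 161, 189, 207] ⇒ [20, 31, 46, 77, 86, 106, 118, 131, 166, 194, 212]
  VbrV CTAAGTAC/1: at [2, 50, 61, 91, 135, 152, 179, 198, 218] ⇒ [3, 51, 62, 92, 136, 153, 180, 199, 219]

All cut coordinates (distinct, sorted): [3, 20, 31, 46, 51, 62, 77, 86, 92, 106, 118, 131, 136, 153, 166, 180, 194, 199, 212, 219]

Fragment lengths:
  [0,3): 3 bp
  [3,20): 17 bp
  [20,31): 11 bp
  [31,46): 15 bp
  [46,51): 5 bp
  [51,62): 11 bp
  [62,77): 15 bp
  [77,86): 9 bp
  [86,92): 6 bp
  [92,106): 14 bp
  [106,118): 12 bp
  [118,131): 13 bp
  [131,136): 5 bp
  [136,153): 17 bp
  [153,166): 13 bp
  [166,180): 14 bp
  [180,194): 14 bp
  [194,199): 5 bp
  [199,212): 13 bp
  [212,219): 7 bp
  [219,236): 17 bp

[3,5,5,5,6,7,9,11,11,12,13,13,13,14,14,14,15,15,17,17,17]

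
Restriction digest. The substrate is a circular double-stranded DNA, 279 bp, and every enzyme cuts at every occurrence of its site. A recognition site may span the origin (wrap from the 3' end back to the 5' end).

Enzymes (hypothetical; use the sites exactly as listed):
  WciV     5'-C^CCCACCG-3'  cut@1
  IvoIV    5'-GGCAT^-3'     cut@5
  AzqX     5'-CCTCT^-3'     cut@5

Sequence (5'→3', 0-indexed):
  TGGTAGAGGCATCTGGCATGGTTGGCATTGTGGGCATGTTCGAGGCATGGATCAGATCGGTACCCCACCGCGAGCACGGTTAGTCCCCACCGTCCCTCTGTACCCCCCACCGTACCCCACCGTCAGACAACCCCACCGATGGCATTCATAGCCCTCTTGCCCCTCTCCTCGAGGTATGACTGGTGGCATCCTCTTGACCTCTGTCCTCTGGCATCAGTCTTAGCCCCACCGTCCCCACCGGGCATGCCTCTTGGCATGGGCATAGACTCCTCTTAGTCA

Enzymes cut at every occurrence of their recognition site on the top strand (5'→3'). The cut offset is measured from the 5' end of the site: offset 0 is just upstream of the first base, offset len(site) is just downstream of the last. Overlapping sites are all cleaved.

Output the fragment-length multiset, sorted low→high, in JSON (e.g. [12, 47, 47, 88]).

[5,5,6,6,6,6,7,7,8,9,9,9,9,10,10,10,11,12,12,14,14,15,16,18,22,23]

Per-enzyme occurrences:
  WciV (CCCCACCG, off=1): starts [62, 84, 104, 114, 130, 223, 232] → cuts [63, 85, 105, 115, 131, 224, 233]
  IvoIV (GGCAT, off=5): starts [7, 14, 23, 32, 43, 140, 184, 209, 240, 252, 258] → cuts [12, 19, 28, 37, 48, 145, 189, 214, 245, 257, 263]
  AzqX (CCTCT, off=5): starts [94, 152, 161, 189, 197, 204, 246, 268] → cuts [99, 157, 166, 194, 202, 209, 251, 273]

Pooled cuts: [12, 19, 28, 37, 48, 63, 85, 99, 105, 115, 131, 145, 157, 166, 189, 194, 202, 209, 214, 224, 233, 245, 251, 257, 263, 273]

Fragment lengths:
  12→19: 7 bp
  19→28: 9 bp
  28→37: 9 bp
  37→48: 11 bp
  48→63: 15 bp
  63→85: 22 bp
  85→99: 14 bp
  99→105: 6 bp
  105→115: 10 bp
  115→131: 16 bp
  131→145: 14 bp
  145→157: 12 bp
  157→166: 9 bp
  166→189: 23 bp
  189→194: 5 bp
  194→202: 8 bp
  202→209: 7 bp
  209→214: 5 bp
  214→224: 10 bp
  224→233: 9 bp
  233→245: 12 bp
  245→251: 6 bp
  251→257: 6 bp
  257→263: 6 bp
  263→273: 10 bp
  273→12 (wrap): 279-273+12 = 18 bp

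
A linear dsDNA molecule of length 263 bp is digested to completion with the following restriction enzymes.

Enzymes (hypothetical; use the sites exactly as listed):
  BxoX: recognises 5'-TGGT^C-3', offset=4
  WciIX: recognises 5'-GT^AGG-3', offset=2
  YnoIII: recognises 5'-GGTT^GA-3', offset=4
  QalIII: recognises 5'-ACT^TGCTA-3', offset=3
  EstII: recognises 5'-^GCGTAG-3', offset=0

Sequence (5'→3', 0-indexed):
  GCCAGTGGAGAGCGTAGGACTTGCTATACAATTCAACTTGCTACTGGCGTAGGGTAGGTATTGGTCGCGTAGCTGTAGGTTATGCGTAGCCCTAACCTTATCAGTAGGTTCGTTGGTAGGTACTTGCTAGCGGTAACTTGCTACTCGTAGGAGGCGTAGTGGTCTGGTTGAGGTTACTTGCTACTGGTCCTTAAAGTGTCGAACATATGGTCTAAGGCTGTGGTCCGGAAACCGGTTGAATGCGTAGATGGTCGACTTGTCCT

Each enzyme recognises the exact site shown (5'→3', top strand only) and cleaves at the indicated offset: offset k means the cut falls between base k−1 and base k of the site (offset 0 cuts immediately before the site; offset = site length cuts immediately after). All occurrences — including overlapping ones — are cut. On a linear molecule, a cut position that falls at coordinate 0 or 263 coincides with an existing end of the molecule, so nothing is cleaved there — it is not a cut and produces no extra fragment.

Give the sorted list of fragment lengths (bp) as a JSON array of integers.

[1,4,4,4,5,5,6,6,7,7,8,9,10,10,10,10,10,11,11,11,12,13,13,14,17,22,23]

Scan for sites:
  BxoX (TGGTC, off=4): starts [61, 159, 184, 207, 220, 248] → cuts [65, 163, 188, 211, 224, 252]
  WciIX (GTAGG, off=2): starts [13, 48, 53, 74, 103, 115, 146] → cuts [15, 50, 55, 76, 105, 117, 148]
  YnoIII (GGTTGA, off=4): starts [165, 233] → cuts [169, 237]
  QalIII (ACTTGCTA, off=3): starts [18, 35, 121, 135, 175] → cuts [21, 38, 124, 138, 178]
  EstII (GCGTAG, off=0): starts [11, 46, 66, 83, 153, 241] → cuts [11, 46, 66, 83, 153, 241]

Pooled cuts: [11, 15, 21, 38, 46, 50, 55, 65, 66, 76, 83, 105, 117, 124, 138, 148, 153, 163, 169, 178, 188, 211, 224, 237, 241, 252]

Fragment lengths:
  [0,11): 11 bp
  [11,15): 4 bp
  [15,21): 6 bp
  [21,38): 17 bp
  [38,46): 8 bp
  [46,50): 4 bp
  [50,55): 5 bp
  [55,65): 10 bp
  [65,66): 1 bp
  [66,76): 10 bp
  [76,83): 7 bp
  [83,105): 22 bp
  [105,117): 12 bp
  [117,124): 7 bp
  [124,138): 14 bp
  [138,148): 10 bp
  [148,153): 5 bp
  [153,163): 10 bp
  [163,169): 6 bp
  [169,178): 9 bp
  [178,188): 10 bp
  [188,211): 23 bp
  [211,224): 13 bp
  [224,237): 13 bp
  [237,241): 4 bp
  [241,252): 11 bp
  [252,263): 11 bp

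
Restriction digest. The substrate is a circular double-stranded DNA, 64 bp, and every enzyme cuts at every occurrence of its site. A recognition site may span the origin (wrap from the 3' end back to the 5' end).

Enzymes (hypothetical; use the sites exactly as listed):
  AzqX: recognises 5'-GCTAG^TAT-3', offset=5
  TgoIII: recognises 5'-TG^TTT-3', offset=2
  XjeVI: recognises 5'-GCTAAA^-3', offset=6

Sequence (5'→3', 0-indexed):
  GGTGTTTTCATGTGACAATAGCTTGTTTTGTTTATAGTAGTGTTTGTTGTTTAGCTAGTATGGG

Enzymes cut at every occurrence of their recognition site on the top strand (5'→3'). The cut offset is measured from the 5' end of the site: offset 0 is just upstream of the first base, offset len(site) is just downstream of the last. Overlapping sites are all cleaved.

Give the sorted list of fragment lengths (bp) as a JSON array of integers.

Per-enzyme occurrences:
  AzqX (GCTAGTAT, off=5): starts [53] → cuts [58]
  TgoIII (TGTTT, off=2): starts [2, 23, 28, 40, 47] → cuts [4, 25, 30, 42, 49]
  XjeVI (GCTAAA, off=6): no sites

Pooled cuts: [4, 25, 30, 42, 49, 58]

Fragment lengths:
  4→25: 21 bp
  25→30: 5 bp
  30→42: 12 bp
  42→49: 7 bp
  49→58: 9 bp
  58→4 (wrap): 64-58+4 = 10 bp

[5,7,9,10,12,21]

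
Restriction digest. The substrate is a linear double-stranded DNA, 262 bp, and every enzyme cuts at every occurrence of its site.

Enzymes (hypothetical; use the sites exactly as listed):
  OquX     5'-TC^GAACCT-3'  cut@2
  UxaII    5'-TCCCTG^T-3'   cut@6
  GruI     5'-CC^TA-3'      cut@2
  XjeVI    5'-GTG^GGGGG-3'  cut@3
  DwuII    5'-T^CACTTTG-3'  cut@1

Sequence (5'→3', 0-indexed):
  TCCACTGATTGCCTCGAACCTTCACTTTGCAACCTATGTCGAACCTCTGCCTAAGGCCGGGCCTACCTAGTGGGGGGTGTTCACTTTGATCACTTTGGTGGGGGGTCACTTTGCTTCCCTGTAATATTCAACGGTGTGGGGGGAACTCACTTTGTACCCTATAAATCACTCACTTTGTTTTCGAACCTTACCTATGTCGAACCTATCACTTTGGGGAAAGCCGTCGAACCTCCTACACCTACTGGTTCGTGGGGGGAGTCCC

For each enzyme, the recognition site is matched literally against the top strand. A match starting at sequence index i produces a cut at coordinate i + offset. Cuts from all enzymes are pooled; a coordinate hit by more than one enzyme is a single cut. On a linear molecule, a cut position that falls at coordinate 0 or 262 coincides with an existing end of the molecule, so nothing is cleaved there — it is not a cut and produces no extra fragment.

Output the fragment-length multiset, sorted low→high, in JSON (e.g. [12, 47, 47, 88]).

Site scan:
  OquX (TCGAACCT, off=2): starts [13, 38, 180, 196, 223] → cuts [15, 40, 182, 198, 225]
  UxaII (TCCCTGT, off=6): starts [115] → cuts [121]
  GruI (CCTA, off=2): starts [32, 49, 61, 65, 157, 190, 201, 231, 237] → cuts [34, 51, 63, 67, 159, 192, 203, 233, 239]
  XjeVI (GTGGGGGG, off=3): starts [69, 97, 135, 248] → cuts [72, 100, 138, 251]
  DwuII (TCACTTTG, off=1): starts [21, 80, 89, 105, 146, 169, 205] → cuts [22, 81, 90, 106, 147, 170, 206]

Pooled cuts: [15, 22, 34, 40, 51, 63, 67, 72, 81, 90, 100, 106, 121, 138, 147, 159, 170, 182, 192, 198, 203, 206, 225, 233, 239, 251]

Fragment lengths:
  [0,15): 15 bp
  [15,22): 7 bp
  [22,34): 12 bp
  [34,40): 6 bp
  [40,51): 11 bp
  [51,63): 12 bp
  [63,67): 4 bp
  [67,72): 5 bp
  [72,81): 9 bp
  [81,90): 9 bp
  [90,100): 10 bp
  [100,106): 6 bp
  [106,121): 15 bp
  [121,138): 17 bp
  [138,147): 9 bp
  [147,159): 12 bp
  [159,170): 11 bp
  [170,182): 12 bp
  [182,192): 10 bp
  [192,198): 6 bp
  [198,203): 5 bp
  [203,206): 3 bp
  [206,225): 19 bp
  [225,233): 8 bp
  [233,239): 6 bp
  [239,251): 12 bp
  [251,262): 11 bp

[3,4,5,5,6,6,6,6,7,8,9,9,9,10,10,11,11,11,12,12,12,12,12,15,15,17,19]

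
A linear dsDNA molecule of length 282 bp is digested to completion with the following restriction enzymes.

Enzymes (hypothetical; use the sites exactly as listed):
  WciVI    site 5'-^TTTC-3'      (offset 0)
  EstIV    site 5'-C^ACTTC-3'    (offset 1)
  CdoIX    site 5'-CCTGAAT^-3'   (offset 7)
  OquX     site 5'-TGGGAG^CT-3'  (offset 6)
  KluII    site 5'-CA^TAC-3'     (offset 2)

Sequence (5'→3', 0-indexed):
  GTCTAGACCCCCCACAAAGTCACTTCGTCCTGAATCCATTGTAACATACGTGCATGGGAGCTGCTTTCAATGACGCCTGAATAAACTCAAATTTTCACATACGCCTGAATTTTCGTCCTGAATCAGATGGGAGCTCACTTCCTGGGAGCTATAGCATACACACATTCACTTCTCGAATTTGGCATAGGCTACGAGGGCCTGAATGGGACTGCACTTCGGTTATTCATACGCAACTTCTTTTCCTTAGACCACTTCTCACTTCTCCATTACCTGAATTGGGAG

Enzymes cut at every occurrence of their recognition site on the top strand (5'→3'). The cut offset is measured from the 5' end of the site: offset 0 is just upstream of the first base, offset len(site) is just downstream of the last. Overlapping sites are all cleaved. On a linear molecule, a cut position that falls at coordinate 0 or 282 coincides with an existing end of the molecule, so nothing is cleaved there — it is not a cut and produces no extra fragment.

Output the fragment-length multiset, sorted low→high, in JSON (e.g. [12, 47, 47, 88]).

[3,4,6,7,7,8,8,10,10,11,11,11,12,12,12,13,14,14,14,18,19,21,37]

Site scan:
  WciVI TTTC/0: at [64, 92, 110, 238] ⇒ [64, 92, 110, 238]
  EstIV CACTTC/1: at [20, 135, 166, 211, 249, 256] ⇒ [21, 136, 167, 212, 250, 257]
  CdoIX CCTGAAT/7: at [28, 75, 103, 116, 197, 269] ⇒ [35, 82, 110, 123, 204, 276]
  OquX TGGGAGCT/6: at [54, 127, 142] ⇒ [60, 133, 148]
  KluII CATAC/2: at [44, 97, 154, 224] ⇒ [46, 99, 156, 226]

Pooled cuts: [21, 35, 46, 60, 64, 82, 92, 99, 110, 123, 133, 136, 148, 156, 167, 204, 212, 226, 238, 250, 257, 276]

Fragment lengths:
  [0,21): 21 bp
  [21,35): 14 bp
  [35,46): 11 bp
  [46,60): 14 bp
  [60,64): 4 bp
  [64,82): 18 bp
  [82,92): 10 bp
  [92,99): 7 bp
  [99,110): 11 bp
  [110,123): 13 bp
  [123,133): 10 bp
  [133,136): 3 bp
  [136,148): 12 bp
  [148,156): 8 bp
  [156,167): 11 bp
  [167,204): 37 bp
  [204,212): 8 bp
  [212,226): 14 bp
  [226,238): 12 bp
  [238,250): 12 bp
  [250,257): 7 bp
  [257,276): 19 bp
  [276,282): 6 bp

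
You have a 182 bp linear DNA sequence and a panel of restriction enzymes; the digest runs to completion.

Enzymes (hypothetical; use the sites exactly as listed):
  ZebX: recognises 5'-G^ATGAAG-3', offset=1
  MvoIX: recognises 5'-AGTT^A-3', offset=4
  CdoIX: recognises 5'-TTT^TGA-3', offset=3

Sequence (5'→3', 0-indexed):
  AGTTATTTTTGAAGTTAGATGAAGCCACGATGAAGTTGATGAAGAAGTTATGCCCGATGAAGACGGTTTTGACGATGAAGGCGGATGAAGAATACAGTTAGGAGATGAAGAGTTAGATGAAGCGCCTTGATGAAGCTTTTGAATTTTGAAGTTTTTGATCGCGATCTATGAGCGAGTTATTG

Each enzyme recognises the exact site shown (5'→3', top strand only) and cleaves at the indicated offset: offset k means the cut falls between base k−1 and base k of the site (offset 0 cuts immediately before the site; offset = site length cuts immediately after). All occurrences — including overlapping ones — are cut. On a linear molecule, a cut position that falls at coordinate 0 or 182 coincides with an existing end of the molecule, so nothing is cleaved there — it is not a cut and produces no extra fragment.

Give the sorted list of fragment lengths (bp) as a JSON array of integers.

[2,2,4,4,5,5,5,7,7,7,9,9,10,10,10,11,11,13,13,15,23]

Per-enzyme occurrences:
  ZebX (GATGAAG, off=1): starts [17, 28, 37, 55, 73, 83, 103, 115, 128] → cuts [18, 29, 38, 56, 74, 84, 104, 116, 129]
  MvoIX (AGTTA, off=4): starts [0, 12, 45, 95, 110, 174] → cuts [4, 16, 49, 99, 114, 178]
  CdoIX (TTTTGA, off=3): starts [6, 66, 136, 143, 152] → cuts [9, 69, 139, 146, 155]

Pooled cuts: [4, 9, 16, 18, 29, 38, 49, 56, 69, 74, 84, 99, 104, 114, 116, 129, 139, 146, 155, 178]

Fragment lengths:
  [0,4): 4 bp
  [4,9): 5 bp
  [9,16): 7 bp
  [16,18): 2 bp
  [18,29): 11 bp
  [29,38): 9 bp
  [38,49): 11 bp
  [49,56): 7 bp
  [56,69): 13 bp
  [69,74): 5 bp
  [74,84): 10 bp
  [84,99): 15 bp
  [99,104): 5 bp
  [104,114): 10 bp
  [114,116): 2 bp
  [116,129): 13 bp
  [129,139): 10 bp
  [139,146): 7 bp
  [146,155): 9 bp
  [155,178): 23 bp
  [178,182): 4 bp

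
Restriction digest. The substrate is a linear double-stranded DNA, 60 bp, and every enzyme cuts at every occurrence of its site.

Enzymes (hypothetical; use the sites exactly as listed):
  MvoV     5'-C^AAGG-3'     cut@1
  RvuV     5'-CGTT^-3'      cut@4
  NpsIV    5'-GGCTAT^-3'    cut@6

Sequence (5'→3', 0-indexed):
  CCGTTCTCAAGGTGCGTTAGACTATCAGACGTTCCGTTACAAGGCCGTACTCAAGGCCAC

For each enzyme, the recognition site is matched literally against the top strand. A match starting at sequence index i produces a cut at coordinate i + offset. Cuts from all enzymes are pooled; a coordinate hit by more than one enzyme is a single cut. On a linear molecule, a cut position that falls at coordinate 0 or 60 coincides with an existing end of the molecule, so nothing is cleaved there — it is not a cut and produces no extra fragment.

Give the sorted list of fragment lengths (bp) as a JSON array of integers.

[2,3,5,5,8,10,12,15]

Site scan:
  MvoV CAAGG/1: at [7, 39, 51] ⇒ [8, 40, 52]
  RvuV CGTT/4: at [1, 14, 29, 34] ⇒ [5, 18, 33, 38]
  NpsIV (GGCTAT, off=6): no sites

Pooled cuts: [5, 8, 18, 33, 38, 40, 52]

Fragment lengths:
  [0,5): 5 bp
  [5,8): 3 bp
  [8,18): 10 bp
  [18,33): 15 bp
  [33,38): 5 bp
  [38,40): 2 bp
  [40,52): 12 bp
  [52,60): 8 bp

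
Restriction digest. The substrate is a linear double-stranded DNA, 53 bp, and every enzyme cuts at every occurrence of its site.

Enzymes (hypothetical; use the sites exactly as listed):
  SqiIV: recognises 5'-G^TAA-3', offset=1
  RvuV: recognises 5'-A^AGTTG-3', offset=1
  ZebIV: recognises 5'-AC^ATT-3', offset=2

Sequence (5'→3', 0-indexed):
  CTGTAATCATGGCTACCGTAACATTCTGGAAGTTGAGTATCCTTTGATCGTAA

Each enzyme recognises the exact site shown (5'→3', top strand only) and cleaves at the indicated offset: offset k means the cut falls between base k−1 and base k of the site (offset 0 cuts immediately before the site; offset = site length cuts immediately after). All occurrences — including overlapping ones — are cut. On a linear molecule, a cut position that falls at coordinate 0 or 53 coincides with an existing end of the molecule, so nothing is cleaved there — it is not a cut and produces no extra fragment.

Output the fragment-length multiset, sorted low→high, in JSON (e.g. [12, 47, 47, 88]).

[3,3,4,8,15,20]

Per-enzyme occurrences:
  SqiIV GTAA/1: at [2, 17, 49] ⇒ [3, 18, 50]
  RvuV AAGTTG/1: at [29] ⇒ [30]
  ZebIV ACATT/2: at [20] ⇒ [22]

Pooled cuts: [3, 18, 22, 30, 50]

Fragments:
  [0,3): 3 bp
  [3,18): 15 bp
  [18,22): 4 bp
  [22,30): 8 bp
  [30,50): 20 bp
  [50,53): 3 bp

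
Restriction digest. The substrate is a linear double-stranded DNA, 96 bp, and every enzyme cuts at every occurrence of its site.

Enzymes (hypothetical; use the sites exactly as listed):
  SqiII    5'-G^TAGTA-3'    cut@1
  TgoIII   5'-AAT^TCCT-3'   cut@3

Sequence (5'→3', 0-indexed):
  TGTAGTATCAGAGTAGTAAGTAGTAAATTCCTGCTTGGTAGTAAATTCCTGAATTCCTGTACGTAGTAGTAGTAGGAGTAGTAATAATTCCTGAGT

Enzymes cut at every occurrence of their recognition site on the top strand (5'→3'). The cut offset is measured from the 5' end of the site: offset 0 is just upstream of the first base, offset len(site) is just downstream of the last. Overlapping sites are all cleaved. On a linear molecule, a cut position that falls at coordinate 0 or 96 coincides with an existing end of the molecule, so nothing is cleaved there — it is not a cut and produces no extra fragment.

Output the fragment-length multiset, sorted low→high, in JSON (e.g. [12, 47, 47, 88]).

[2,3,3,7,8,8,8,8,9,9,10,10,11]

Per-enzyme occurrences:
  SqiII (GTAGTA, off=1): starts [1, 12, 19, 37, 62, 65, 68, 77] → cuts [2, 13, 20, 38, 63, 66, 69, 78]
  TgoIII (AATTCCT, off=3): starts [25, 43, 51, 85] → cuts [28, 46, 54, 88]

Pooled cuts: [2, 13, 20, 28, 38, 46, 54, 63, 66, 69, 78, 88]

Fragments:
  [0,2): 2 bp
  [2,13): 11 bp
  [13,20): 7 bp
  [20,28): 8 bp
  [28,38): 10 bp
  [38,46): 8 bp
  [46,54): 8 bp
  [54,63): 9 bp
  [63,66): 3 bp
  [66,69): 3 bp
  [69,78): 9 bp
  [78,88): 10 bp
  [88,96): 8 bp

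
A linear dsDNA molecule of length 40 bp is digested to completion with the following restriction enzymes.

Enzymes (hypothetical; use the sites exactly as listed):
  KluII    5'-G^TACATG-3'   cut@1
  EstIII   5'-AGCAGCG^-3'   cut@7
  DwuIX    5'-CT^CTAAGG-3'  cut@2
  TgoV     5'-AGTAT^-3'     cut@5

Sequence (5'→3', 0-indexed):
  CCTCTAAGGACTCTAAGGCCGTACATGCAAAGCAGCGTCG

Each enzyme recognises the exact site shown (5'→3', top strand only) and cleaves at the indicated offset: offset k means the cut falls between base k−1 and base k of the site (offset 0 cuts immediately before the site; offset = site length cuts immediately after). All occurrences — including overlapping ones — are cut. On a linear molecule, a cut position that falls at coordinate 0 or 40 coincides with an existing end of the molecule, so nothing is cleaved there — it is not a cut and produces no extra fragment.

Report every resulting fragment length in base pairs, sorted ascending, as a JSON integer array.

Scan for sites:
  KluII (GTACATG, off=1): starts [20] → cuts [21]
  EstIII (AGCAGCG, off=7): starts [30] → cuts [37]
  DwuIX (CTCTAAGG, off=2): starts [1, 10] → cuts [3, 12]
  TgoV (AGTAT, off=5): no sites

Pooled cuts: [3, 12, 21, 37]

Fragment lengths:
  [0,3): 3 bp
  [3,12): 9 bp
  [12,21): 9 bp
  [21,37): 16 bp
  [37,40): 3 bp

[3,3,9,9,16]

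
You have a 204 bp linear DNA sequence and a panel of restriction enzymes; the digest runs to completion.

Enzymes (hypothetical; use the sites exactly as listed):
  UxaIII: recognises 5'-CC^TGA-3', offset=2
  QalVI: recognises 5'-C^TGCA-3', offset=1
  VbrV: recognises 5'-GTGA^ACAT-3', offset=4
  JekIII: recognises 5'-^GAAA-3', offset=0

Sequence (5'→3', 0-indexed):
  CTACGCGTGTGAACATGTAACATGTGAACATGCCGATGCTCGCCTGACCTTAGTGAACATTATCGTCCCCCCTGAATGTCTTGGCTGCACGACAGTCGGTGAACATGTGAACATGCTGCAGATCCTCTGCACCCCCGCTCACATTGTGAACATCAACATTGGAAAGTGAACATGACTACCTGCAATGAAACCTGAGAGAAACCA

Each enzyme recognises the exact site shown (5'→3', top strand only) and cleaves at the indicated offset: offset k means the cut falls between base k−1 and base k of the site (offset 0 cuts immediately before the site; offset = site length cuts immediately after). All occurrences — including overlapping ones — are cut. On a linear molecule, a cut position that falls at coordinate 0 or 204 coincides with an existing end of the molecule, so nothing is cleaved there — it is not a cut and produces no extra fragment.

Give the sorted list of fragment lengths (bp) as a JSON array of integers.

[5,6,6,6,7,8,8,11,11,12,12,12,13,15,16,17,17,22]

Scan for sites:
  UxaIII (CCTGA, off=2): starts [42, 70, 190] → cuts [44, 72, 192]
  QalVI (CTGCA, off=1): starts [84, 115, 126, 179] → cuts [85, 116, 127, 180]
  VbrV (GTGAACAT, off=4): starts [8, 23, 52, 98, 106, 145, 165] → cuts [12, 27, 56, 102, 110, 149, 169]
  JekIII (GAAA, off=0): starts [161, 186, 197] → cuts [161, 186, 197]

All cut coordinates (distinct, sorted): [12, 27, 44, 56, 72, 85, 102, 110, 116, 127, 149, 161, 169, 180, 186, 192, 197]

Fragments:
  [0,12): 12 bp
  [12,27): 15 bp
  [27,44): 17 bp
  [44,56): 12 bp
  [56,72): 16 bp
  [72,85): 13 bp
  [85,102): 17 bp
  [102,110): 8 bp
  [110,116): 6 bp
  [116,127): 11 bp
  [127,149): 22 bp
  [149,161): 12 bp
  [161,169): 8 bp
  [169,180): 11 bp
  [180,186): 6 bp
  [186,192): 6 bp
  [192,197): 5 bp
  [197,204): 7 bp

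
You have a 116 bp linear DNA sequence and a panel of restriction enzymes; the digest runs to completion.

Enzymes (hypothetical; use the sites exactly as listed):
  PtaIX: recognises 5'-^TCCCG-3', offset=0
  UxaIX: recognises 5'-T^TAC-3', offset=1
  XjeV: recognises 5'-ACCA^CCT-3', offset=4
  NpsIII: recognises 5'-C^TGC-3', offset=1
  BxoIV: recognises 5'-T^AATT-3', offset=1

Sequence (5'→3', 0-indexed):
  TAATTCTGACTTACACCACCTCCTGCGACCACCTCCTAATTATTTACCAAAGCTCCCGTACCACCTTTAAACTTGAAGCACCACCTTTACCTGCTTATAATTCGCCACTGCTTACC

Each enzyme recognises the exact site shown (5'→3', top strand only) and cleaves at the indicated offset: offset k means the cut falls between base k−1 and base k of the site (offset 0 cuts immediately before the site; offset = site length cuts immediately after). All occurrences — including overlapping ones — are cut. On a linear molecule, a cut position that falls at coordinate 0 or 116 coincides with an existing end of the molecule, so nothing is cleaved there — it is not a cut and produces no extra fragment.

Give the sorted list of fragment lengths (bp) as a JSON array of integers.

[1,4,4,4,4,5,6,7,7,7,8,9,10,10,10,20]

Per-enzyme occurrences:
  PtaIX TCCCG/0: at [53] ⇒ [53]
  UxaIX TTAC/1: at [10, 43, 86, 111] ⇒ [11, 44, 87, 112]
  XjeV ACCACCT/4: at [14, 27, 59, 79] ⇒ [18, 31, 63, 83]
  NpsIII CTGC/1: at [22, 90, 107] ⇒ [23, 91, 108]
  BxoIV TAATT/1: at [0, 36, 97] ⇒ [1, 37, 98]

All cut coordinates (distinct, sorted): [1, 11, 18, 23, 31, 37, 44, 53, 63, 83, 87, 91, 98, 108, 112]

Fragment lengths:
  [0,1): 1 bp
  [1,11): 10 bp
  [11,18): 7 bp
  [18,23): 5 bp
  [23,31): 8 bp
  [31,37): 6 bp
  [37,44): 7 bp
  [44,53): 9 bp
  [53,63): 10 bp
  [63,83): 20 bp
  [83,87): 4 bp
  [87,91): 4 bp
  [91,98): 7 bp
  [98,108): 10 bp
  [108,112): 4 bp
  [112,116): 4 bp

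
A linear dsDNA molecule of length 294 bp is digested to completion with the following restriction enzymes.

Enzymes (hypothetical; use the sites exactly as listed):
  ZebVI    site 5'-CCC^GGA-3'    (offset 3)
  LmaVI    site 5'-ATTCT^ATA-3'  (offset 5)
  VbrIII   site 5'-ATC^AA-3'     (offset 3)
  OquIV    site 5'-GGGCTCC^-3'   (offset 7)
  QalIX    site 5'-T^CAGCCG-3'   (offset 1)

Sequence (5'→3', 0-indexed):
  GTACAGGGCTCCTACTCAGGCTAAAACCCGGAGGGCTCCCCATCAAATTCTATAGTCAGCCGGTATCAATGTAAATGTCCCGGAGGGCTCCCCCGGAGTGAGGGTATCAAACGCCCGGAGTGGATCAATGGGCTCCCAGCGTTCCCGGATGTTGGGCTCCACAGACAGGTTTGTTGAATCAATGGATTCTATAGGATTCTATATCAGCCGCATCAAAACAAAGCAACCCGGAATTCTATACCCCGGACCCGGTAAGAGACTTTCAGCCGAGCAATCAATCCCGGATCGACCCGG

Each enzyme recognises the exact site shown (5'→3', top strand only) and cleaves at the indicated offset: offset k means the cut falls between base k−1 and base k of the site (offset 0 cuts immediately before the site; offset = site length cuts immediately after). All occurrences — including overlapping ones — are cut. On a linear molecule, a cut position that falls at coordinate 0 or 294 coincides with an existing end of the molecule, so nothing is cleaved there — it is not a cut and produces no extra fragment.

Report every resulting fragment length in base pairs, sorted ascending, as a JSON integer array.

[3,4,5,5,6,7,7,8,8,10,10,10,10,10,10,10,10,11,12,12,13,14,14,14,15,17,19,20]

Per-enzyme occurrences:
  ZebVI (CCCGGA, off=3): starts [26, 78, 91, 113, 143, 226, 241, 279] → cuts [29, 81, 94, 116, 146, 229, 244, 282]
  LmaVI (ATTCTATA, off=5): starts [46, 185, 195, 232] → cuts [51, 190, 200, 237]
  VbrIII (ATCAA, off=3): starts [41, 64, 105, 123, 177, 211, 273] → cuts [44, 67, 108, 126, 180, 214, 276]
  OquIV (GGGCTCC, off=7): starts [5, 32, 84, 129, 153] → cuts [12, 39, 91, 136, 160]
  QalIX (TCAGCCG, off=1): starts [55, 203, 262] → cuts [56, 204, 263]

Pooled cuts: [12, 29, 39, 44, 51, 56, 67, 81, 91, 94, 108, 116, 126, 136, 146, 160, 180, 190, 200, 204, 214, 229, 237, 244, 263, 276, 282]

Fragments:
  [0,12): 12 bp
  [12,29): 17 bp
  [29,39): 10 bp
  [39,44): 5 bp
  [44,51): 7 bp
  [51,56): 5 bp
  [56,67): 11 bp
  [67,81): 14 bp
  [81,91): 10 bp
  [91,94): 3 bp
  [94,108): 14 bp
  [108,116): 8 bp
  [116,126): 10 bp
  [126,136): 10 bp
  [136,146): 10 bp
  [146,160): 14 bp
  [160,180): 20 bp
  [180,190): 10 bp
  [190,200): 10 bp
  [200,204): 4 bp
  [204,214): 10 bp
  [214,229): 15 bp
  [229,237): 8 bp
  [237,244): 7 bp
  [244,263): 19 bp
  [263,276): 13 bp
  [276,282): 6 bp
  [282,294): 12 bp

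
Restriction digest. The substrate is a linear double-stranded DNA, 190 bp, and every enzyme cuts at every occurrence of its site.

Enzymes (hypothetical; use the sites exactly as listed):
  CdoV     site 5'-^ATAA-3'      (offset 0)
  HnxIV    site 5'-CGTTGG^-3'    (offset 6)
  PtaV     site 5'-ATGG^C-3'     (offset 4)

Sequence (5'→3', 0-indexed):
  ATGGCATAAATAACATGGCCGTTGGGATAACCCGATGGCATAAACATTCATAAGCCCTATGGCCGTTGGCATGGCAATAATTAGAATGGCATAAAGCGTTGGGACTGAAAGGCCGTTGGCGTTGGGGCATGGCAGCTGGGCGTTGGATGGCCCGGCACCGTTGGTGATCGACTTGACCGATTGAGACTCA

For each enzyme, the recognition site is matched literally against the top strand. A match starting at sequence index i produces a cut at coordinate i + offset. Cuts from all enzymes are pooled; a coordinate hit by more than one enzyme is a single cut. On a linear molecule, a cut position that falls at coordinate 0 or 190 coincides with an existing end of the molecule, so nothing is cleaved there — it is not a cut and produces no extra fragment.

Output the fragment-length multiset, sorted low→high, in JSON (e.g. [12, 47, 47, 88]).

[1,1,1,1,2,4,4,4,5,6,7,7,7,9,10,12,12,13,13,14,14,17,26]

Scan for sites:
  CdoV (ATAA, off=0): starts [5, 9, 26, 39, 49, 76, 90] → cuts [5, 9, 26, 39, 49, 76, 90]
  HnxIV (CGTTGG, off=6): starts [19, 63, 96, 113, 119, 140, 158] → cuts [25, 69, 102, 119, 125, 146, 164]
  PtaV (ATGGC, off=4): starts [0, 14, 34, 58, 70, 85, 128, 146] → cuts [4, 18, 38, 62, 74, 89, 132, 150]

Pooled cuts: [4, 5, 9, 18, 25, 26, 38, 39, 49, 62, 69, 74, 76, 89, 90, 102, 119, 125, 132, 146, 150, 164]

Fragments:
  [0,4): 4 bp
  [4,5): 1 bp
  [5,9): 4 bp
  [9,18): 9 bp
  [18,25): 7 bp
  [25,26): 1 bp
  [26,38): 12 bp
  [38,39): 1 bp
  [39,49): 10 bp
  [49,62): 13 bp
  [62,69): 7 bp
  [69,74): 5 bp
  [74,76): 2 bp
  [76,89): 13 bp
  [89,90): 1 bp
  [90,102): 12 bp
  [102,119): 17 bp
  [119,125): 6 bp
  [125,132): 7 bp
  [132,146): 14 bp
  [146,150): 4 bp
  [150,164): 14 bp
  [164,190): 26 bp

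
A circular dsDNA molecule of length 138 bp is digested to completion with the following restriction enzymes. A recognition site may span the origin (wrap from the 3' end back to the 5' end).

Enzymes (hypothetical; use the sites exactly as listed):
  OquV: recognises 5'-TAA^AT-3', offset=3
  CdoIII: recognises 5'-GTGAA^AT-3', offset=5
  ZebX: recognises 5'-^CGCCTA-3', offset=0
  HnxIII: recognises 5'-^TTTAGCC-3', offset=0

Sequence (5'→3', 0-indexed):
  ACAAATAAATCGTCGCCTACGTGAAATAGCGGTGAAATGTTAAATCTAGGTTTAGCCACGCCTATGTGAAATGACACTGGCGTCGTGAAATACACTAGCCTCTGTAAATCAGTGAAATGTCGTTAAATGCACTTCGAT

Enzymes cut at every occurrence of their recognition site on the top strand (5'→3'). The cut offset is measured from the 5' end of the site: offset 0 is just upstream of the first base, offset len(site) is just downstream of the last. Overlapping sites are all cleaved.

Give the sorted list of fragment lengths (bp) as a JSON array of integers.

[5,7,7,8,9,10,11,12,12,18,19,20]

Scan for sites:
  OquV (TAAAT, off=3): starts [5, 40, 104, 123] → cuts [8, 43, 107, 126]
  CdoIII (GTGAAAT, off=5): starts [20, 31, 65, 84, 111] → cuts [25, 36, 70, 89, 116]
  ZebX (CGCCTA, off=0): starts [13, 58] → cuts [13, 58]
  HnxIII (TTTAGCC, off=0): starts [50] → cuts [50]

Pooled cuts: [8, 13, 25, 36, 43, 50, 58, 70, 89, 107, 116, 126]

Fragment lengths:
  8→13: 5 bp
  13→25: 12 bp
  25→36: 11 bp
  36→43: 7 bp
  43→50: 7 bp
  50→58: 8 bp
  58→70: 12 bp
  70→89: 19 bp
  89→107: 18 bp
  107→116: 9 bp
  116→126: 10 bp
  126→8 (wrap): 138-126+8 = 20 bp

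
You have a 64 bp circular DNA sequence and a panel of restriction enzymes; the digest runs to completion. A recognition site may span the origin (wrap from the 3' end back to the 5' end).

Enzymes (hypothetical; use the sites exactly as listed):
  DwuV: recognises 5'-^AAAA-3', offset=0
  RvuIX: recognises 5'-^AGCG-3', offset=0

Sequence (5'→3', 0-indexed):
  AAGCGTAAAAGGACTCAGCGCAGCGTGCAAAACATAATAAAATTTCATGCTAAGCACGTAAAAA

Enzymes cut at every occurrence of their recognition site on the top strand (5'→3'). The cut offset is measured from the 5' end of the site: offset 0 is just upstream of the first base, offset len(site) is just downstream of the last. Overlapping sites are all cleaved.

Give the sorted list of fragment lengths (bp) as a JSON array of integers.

Scan for sites:
  DwuV AAAA/0: at [6, 28, 38, 59, 60, 61, 62] ⇒ [6, 28, 38, 59, 60, 61, 62]
  RvuIX AGCG/0: at [1, 16, 21] ⇒ [1, 16, 21]

All cut coordinates (distinct, sorted): [1, 6, 16, 21, 28, 38, 59, 60, 61, 62]

Fragments:
  1→6: 5 bp
  6→16: 10 bp
  16→21: 5 bp
  21→28: 7 bp
  28→38: 10 bp
  38→59: 21 bp
  59→60: 1 bp
  60→61: 1 bp
  61→62: 1 bp
  62→1 (wrap): 64-62+1 = 3 bp

[1,1,1,3,5,5,7,10,10,21]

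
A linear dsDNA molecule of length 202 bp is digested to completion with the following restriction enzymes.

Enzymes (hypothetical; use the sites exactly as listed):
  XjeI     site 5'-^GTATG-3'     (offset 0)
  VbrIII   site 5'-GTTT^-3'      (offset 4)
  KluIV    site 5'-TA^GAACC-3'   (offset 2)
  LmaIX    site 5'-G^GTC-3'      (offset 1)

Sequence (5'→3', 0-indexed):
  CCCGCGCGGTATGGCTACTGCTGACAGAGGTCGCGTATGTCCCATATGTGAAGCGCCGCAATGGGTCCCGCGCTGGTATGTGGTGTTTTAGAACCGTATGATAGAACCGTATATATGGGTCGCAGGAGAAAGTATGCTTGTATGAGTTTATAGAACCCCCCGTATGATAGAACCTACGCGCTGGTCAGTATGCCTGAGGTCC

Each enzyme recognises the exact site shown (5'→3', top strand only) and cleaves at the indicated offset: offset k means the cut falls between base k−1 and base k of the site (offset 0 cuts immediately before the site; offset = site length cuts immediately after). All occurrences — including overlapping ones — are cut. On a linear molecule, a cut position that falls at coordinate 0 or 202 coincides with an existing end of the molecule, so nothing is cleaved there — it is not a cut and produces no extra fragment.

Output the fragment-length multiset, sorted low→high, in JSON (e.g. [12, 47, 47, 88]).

[2,3,4,4,5,5,8,8,8,8,9,10,11,11,13,13,14,15,21,30]

Site scan:
  XjeI GTATG/0: at [8, 34, 75, 95, 131, 139, 161, 187] ⇒ [8, 34, 75, 95, 131, 139, 161, 187]
  VbrIII GTTT/4: at [84, 145] ⇒ [88, 149]
  KluIV TAGAACC/2: at [88, 101, 150, 167] ⇒ [90, 103, 152, 169]
  LmaIX GGTC/1: at [28, 63, 117, 182, 197] ⇒ [29, 64, 118, 183, 198]

All cut coordinates (distinct, sorted): [8, 29, 34, 64, 75, 88, 90, 95, 103, 118, 131, 139, 149, 152, 161, 169, 183, 187, 198]

Fragments:
  [0,8): 8 bp
  [8,29): 21 bp
  [29,34): 5 bp
  [34,64): 30 bp
  [64,75): 11 bp
  [75,88): 13 bp
  [88,90): 2 bp
  [90,95): 5 bp
  [95,103): 8 bp
  [103,118): 15 bp
  [118,131): 13 bp
  [131,139): 8 bp
  [139,149): 10 bp
  [149,152): 3 bp
  [152,161): 9 bp
  [161,169): 8 bp
  [169,183): 14 bp
  [183,187): 4 bp
  [187,198): 11 bp
  [198,202): 4 bp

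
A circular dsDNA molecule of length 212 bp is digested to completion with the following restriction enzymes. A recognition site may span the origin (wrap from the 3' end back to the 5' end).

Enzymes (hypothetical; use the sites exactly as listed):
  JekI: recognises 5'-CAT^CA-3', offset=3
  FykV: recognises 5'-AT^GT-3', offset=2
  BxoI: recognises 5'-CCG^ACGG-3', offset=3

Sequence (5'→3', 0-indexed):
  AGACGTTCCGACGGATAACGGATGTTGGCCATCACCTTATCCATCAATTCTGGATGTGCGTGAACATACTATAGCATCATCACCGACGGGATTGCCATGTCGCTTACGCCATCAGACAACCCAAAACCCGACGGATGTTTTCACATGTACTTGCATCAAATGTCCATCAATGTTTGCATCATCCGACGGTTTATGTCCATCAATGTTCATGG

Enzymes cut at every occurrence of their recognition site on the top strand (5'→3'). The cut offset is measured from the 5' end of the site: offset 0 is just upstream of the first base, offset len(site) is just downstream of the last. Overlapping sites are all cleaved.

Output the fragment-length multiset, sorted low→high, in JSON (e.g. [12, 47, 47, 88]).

[3,4,4,5,5,6,6,6,6,8,9,9,10,10,11,12,13,13,14,18,18,22]

Scan for sites:
  JekI CATCA/3: at [29, 41, 74, 77, 109, 153, 164, 176, 197] ⇒ [32, 44, 77, 80, 112, 156, 167, 179, 200]
  FykV ATGT/2: at [21, 53, 96, 134, 144, 159, 169, 192, 202] ⇒ [23, 55, 98, 136, 146, 161, 171, 194, 204]
  BxoI CCGACGG/3: at [7, 82, 127, 182] ⇒ [10, 85, 130, 185]

All cut coordinates (distinct, sorted): [10, 23, 32, 44, 55, 77, 80, 85, 98, 112, 130, 136, 146, 156, 161, 167, 171, 179, 185, 194, 200, 204]

Fragment lengths:
  10→23: 13 bp
  23→32: 9 bp
  32→44: 12 bp
  44→55: 11 bp
  55→77: 22 bp
  77→80: 3 bp
  80→85: 5 bp
  85→98: 13 bp
  98→112: 14 bp
  112→130: 18 bp
  130→136: 6 bp
  136→146: 10 bp
  146→156: 10 bp
  156→161: 5 bp
  161→167: 6 bp
  167→171: 4 bp
  171→179: 8 bp
  179→185: 6 bp
  185→194: 9 bp
  194→200: 6 bp
  200→204: 4 bp
  204→10 (wrap): 212-204+10 = 18 bp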